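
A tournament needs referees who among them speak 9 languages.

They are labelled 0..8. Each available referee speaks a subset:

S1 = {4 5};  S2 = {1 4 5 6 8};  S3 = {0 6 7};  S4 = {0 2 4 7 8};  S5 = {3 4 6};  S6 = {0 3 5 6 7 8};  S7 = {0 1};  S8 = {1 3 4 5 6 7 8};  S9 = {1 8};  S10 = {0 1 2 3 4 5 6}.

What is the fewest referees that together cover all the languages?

2

Take {S8, S10}. Their union is {0, 1, 2, 3, 4, 5, 6, 7, 8}, which is all 9 languages.
No single referee has all 9 languages (the largest, S8, has 7), so 2 is optimal.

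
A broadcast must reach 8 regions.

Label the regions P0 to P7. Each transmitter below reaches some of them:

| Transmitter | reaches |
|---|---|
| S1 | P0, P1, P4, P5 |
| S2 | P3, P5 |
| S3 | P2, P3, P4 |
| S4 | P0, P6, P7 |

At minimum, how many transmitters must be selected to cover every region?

S1 and S3 and S4 together: S1 ∪ S3 ∪ S4 = {P0, P1, P2, P3, P4, P5, P6, P7} — every region is covered.
Only S1 contains P1, so S1 is forced; the remaining 4 regions need at least 2 more transmitters (each remaining transmitter adds at most 2) — so at least 3 transmitters are needed, and 3 is optimal.

3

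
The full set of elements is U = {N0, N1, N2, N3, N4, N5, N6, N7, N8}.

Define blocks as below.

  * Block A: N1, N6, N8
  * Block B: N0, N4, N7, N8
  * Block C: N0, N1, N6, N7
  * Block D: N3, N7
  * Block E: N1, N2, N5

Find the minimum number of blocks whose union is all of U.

A, B, D, and E cover everything between them: the union {N0, N1, N2, N3, N4, N5, N6, N7, N8} is all of U.
Only D contains N3, so D is forced; the remaining 7 elements need at least 3 more blocks (each remaining block adds at most 3) — so at least 4 blocks are needed, and 4 is optimal.

4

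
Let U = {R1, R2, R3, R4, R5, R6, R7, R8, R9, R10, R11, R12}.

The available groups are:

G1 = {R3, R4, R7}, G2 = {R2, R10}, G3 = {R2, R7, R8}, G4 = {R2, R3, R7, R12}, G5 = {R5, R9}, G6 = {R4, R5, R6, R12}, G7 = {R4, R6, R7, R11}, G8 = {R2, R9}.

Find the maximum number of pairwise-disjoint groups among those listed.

3

G2, G5, G7 are pairwise disjoint (G2={R2,R10}; G5={R5,R9}; G7={R4,R6,R7,R11}).
Every remaining group overlaps one of these, and no 4 of the listed groups are pairwise disjoint, so 3 is the maximum.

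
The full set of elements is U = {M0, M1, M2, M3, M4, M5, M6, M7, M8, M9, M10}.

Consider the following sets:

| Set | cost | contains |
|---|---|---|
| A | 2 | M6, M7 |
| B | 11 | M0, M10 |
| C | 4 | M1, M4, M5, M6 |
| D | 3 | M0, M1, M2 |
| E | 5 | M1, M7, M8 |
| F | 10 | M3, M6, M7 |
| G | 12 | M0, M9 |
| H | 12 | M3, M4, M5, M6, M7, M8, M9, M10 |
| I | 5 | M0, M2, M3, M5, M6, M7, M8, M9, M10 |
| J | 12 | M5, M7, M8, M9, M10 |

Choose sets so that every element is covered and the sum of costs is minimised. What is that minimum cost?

9

C, I together cover every element (C ∪ I = {M0, M1, M2, M3, M4, M5, M6, M7, M8, M9, M10}); total cost 4 + 5 = 9.
No covering selection has total cost below 9.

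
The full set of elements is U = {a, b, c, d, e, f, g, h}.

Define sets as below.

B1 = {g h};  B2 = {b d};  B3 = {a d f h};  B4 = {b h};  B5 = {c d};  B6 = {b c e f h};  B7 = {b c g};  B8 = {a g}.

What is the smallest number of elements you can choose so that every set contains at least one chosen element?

3

T = {d, g, h} meets every set (each contains at least one member of T), and |T| = 3.
The sets B4, B5, B8 are pairwise disjoint, so any hitting set needs a separate element for each — at least 3. Hence 3 is optimal.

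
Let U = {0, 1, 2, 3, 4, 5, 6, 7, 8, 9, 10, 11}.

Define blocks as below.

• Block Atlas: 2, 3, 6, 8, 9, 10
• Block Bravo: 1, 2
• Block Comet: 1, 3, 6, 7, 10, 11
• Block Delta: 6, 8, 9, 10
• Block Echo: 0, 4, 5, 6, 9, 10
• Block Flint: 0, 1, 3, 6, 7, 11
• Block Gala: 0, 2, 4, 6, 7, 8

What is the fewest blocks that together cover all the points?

Take {Comet, Echo, Gala}. Their union is {0, 1, 2, 3, 4, 5, 6, 7, 8, 9, 10, 11}, which is all 12 points.
Only Echo contains 5, so Echo is forced; the remaining 6 points need at least 2 more blocks (each remaining block adds at most 4) — so at least 3 blocks are needed, and 3 is optimal.

3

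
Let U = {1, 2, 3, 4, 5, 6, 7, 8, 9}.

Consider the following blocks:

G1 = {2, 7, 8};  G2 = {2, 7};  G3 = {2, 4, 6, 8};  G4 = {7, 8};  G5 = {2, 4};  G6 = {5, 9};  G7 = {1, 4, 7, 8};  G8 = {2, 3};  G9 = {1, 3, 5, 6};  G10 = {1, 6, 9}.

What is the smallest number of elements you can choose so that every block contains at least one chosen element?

4

Take H = {2, 5, 6, 7}. Each listed block contains at least one of these, so H is a hitting set of size 4.
No choice of 3 elements meets every block, so 4 is the minimum.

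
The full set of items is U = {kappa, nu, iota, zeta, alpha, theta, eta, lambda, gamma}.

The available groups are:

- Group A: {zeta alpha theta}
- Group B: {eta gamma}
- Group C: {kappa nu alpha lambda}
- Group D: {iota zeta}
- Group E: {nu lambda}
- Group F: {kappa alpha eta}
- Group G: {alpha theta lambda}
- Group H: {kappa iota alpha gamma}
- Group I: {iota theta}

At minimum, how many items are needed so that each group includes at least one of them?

4

The 4 items {iota, alpha, eta, lambda} hit every group.
No choice of 3 items meets every group, so 4 is the minimum.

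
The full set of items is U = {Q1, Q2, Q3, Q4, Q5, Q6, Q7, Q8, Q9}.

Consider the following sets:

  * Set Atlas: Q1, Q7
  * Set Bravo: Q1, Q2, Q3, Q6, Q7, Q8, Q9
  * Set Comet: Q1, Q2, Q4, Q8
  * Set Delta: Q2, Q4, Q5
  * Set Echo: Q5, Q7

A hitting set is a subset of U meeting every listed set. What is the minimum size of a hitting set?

H = {Q2, Q7} meets every set (each contains at least one member of H), and |H| = 2.
The sets Atlas, Delta are pairwise disjoint, so any hitting set needs a separate item for each — at least 2. Hence 2 is optimal.

2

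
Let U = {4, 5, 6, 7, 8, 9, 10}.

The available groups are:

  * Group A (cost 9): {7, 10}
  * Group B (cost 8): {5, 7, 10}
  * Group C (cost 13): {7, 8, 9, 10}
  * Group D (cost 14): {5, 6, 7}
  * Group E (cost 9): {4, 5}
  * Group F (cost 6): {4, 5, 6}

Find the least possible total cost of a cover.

19

C, F together cover every element (C ∪ F = {4, 5, 6, 7, 8, 9, 10}); total cost 13 + 6 = 19.
No covering selection has total cost below 19.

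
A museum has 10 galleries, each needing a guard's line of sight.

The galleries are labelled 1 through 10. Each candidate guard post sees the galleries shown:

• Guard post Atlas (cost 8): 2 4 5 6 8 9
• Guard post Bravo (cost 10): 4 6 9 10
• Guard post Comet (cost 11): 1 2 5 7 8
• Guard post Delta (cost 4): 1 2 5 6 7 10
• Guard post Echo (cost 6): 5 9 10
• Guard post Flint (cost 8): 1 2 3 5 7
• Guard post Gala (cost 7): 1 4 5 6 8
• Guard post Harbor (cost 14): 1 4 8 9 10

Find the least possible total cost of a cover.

20

Atlas, Delta, Flint together cover every gallery (Atlas ∪ Delta ∪ Flint = {1, 2, 3, 4, 5, 6, 7, 8, 9, 10}); total cost 8 + 4 + 8 = 20.
No covering selection has total cost below 20.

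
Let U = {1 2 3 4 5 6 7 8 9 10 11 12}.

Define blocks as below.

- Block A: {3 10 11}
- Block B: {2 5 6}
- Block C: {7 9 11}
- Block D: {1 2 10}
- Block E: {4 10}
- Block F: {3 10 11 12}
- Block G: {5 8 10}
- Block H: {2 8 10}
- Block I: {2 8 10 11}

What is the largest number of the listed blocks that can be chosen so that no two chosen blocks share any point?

B, C, E are pairwise disjoint (B={2,5,6}; C={7,9,11}; E={4,10}).
Every remaining block overlaps one of these, and no 4 of the listed blocks are pairwise disjoint, so 3 is the maximum.

3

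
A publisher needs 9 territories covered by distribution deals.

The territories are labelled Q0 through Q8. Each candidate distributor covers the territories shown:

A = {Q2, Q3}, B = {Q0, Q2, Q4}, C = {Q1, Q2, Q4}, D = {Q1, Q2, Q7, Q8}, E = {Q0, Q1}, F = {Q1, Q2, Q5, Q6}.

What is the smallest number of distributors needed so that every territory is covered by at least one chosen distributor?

4

Take {A, B, D, F}. Their union is {Q0, Q1, Q2, Q3, Q4, Q5, Q6, Q7, Q8}, which is all 9 territories.
Only A contains Q3, so A is forced; the remaining 7 territories need at least 3 more distributors (each remaining distributor adds at most 3) — so at least 4 distributors are needed, and 4 is optimal.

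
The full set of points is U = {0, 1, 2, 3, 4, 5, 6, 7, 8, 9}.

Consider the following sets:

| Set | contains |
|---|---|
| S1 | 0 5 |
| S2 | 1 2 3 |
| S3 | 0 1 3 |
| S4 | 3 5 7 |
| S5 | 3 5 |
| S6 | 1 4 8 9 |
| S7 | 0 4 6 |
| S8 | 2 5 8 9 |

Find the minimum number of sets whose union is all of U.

S2 and S4 and S6 and S7 together: S2 ∪ S4 ∪ S6 ∪ S7 = {0, 1, 2, 3, 4, 5, 6, 7, 8, 9} — every point is covered.
No 3 of the 8 sets cover everything (all 56 combinations miss at least one point), so 4 is optimal.

4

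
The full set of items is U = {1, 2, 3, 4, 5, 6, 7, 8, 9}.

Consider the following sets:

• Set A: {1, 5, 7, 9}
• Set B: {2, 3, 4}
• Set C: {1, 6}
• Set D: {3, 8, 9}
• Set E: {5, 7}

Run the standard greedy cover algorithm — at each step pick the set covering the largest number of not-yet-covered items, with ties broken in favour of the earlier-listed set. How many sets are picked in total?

4

Greedy: pick A (covers 4 new) → pick B (covers 3 new) → pick C (covers 1 new) → pick D (covers 1 new). Total picks: 4.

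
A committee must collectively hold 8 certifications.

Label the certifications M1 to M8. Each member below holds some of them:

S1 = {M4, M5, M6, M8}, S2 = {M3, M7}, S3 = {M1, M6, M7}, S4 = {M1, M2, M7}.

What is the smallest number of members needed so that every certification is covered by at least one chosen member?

S1 and S2 and S4 together: S1 ∪ S2 ∪ S4 = {M1, M2, M3, M4, M5, M6, M7, M8} — every certification is covered.
Only S4 contains M2, so S4 is forced; the remaining 5 certifications need at least 2 more members (each remaining member adds at most 4) — so at least 3 members are needed, and 3 is optimal.

3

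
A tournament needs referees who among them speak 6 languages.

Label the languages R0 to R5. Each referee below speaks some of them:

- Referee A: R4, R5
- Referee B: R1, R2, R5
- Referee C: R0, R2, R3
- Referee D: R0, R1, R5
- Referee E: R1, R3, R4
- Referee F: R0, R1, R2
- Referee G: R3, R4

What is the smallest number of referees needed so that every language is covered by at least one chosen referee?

3

Take {A, B, C}. Their union is {R0, R1, R2, R3, R4, R5}, which is all 6 languages.
No 2 of the 7 referees cover everything (all 21 combinations miss at least one language), so 3 is optimal.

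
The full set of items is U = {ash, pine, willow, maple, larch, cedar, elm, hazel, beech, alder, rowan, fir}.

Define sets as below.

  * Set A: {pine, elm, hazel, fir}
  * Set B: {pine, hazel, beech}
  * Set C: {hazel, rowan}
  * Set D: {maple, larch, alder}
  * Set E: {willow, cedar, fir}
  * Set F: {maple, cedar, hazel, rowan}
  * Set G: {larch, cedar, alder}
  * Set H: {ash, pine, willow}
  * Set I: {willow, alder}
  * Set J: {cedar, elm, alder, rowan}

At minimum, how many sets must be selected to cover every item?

5

Take {A, B, D, F, H}. Their union is {ash, pine, willow, maple, larch, cedar, elm, hazel, beech, alder, rowan, fir}, which is all 12 items.
No 4 of the 10 sets cover everything (all 210 combinations miss at least one item), so 5 is optimal.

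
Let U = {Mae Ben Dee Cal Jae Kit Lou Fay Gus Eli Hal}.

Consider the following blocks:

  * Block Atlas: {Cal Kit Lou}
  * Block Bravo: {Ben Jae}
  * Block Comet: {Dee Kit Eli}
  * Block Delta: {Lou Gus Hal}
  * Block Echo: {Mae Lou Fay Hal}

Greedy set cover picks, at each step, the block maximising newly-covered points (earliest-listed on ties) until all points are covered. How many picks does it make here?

Greedy: pick Echo (covers 4 new) → pick Comet (covers 3 new) → pick Bravo (covers 2 new) → pick Atlas (covers 1 new) → pick Delta (covers 1 new). Total picks: 5.

5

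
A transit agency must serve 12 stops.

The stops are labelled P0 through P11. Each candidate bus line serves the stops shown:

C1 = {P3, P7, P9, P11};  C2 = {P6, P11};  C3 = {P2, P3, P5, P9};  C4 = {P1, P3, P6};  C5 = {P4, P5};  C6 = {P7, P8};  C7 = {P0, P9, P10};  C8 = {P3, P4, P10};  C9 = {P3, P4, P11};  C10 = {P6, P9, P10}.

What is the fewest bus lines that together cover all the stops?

5

C3 and C4 and C6 and C7 and C9 together: C3 ∪ C4 ∪ C6 ∪ C7 ∪ C9 = {P0, P1, P2, P3, P4, P5, P6, P7, P8, P9, P10, P11} — every stop is covered.
Only C3 contains P2, so C3 is forced; the remaining 8 stops need at least 4 more bus lines (each remaining bus line adds at most 2) — so at least 5 bus lines are needed, and 5 is optimal.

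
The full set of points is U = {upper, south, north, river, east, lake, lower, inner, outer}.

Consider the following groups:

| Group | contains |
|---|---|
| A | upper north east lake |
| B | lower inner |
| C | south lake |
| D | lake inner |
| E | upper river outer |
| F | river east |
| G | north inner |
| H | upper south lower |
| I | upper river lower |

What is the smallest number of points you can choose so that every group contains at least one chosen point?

The 4 points {south, river, lake, inner} hit every group.
No choice of 3 points meets every group, so 4 is the minimum.

4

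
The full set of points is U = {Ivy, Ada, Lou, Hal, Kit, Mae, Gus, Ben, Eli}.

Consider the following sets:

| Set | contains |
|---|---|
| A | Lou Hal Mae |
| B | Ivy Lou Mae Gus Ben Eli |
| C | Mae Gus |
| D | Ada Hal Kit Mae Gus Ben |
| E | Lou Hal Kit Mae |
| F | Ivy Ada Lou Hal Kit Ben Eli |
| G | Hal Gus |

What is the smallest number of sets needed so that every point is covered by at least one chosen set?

2

D and F cover everything between them: the union {Ivy, Ada, Lou, Hal, Kit, Mae, Gus, Ben, Eli} is all of U.
No single set has all 9 points (the largest, F, has 7), so 2 is optimal.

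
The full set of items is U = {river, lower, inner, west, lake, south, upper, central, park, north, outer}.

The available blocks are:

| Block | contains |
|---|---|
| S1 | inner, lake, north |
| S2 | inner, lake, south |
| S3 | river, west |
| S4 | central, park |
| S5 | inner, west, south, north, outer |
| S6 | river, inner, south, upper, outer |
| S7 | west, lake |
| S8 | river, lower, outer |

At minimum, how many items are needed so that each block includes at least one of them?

The 4 items {west, lake, central, outer} hit every block.
No choice of 3 items meets every block, so 4 is the minimum.

4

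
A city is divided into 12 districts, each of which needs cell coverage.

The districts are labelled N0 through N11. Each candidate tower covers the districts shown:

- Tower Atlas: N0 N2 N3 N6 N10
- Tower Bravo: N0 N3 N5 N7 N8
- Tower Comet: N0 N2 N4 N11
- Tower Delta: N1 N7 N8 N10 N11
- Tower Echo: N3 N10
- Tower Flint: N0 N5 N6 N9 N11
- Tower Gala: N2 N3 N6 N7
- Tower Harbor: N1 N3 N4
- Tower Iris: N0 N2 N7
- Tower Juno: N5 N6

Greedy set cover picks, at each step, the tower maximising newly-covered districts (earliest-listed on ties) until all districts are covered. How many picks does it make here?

Greedy: pick Atlas (covers 5 new) → pick Delta (covers 4 new) → pick Flint (covers 2 new) → pick Comet (covers 1 new). Total picks: 4.

4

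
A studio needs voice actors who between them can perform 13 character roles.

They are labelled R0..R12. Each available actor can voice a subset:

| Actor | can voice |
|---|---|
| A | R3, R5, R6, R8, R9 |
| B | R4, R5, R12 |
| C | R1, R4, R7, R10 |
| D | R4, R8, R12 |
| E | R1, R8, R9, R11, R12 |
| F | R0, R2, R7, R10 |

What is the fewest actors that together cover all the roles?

A and B and E and F together: A ∪ B ∪ E ∪ F = {R0, R1, R2, R3, R4, R5, R6, R7, R8, R9, R10, R11, R12} — every role is covered.
No 3 of the 6 actors cover everything (all 20 combinations miss at least one role), so 4 is optimal.

4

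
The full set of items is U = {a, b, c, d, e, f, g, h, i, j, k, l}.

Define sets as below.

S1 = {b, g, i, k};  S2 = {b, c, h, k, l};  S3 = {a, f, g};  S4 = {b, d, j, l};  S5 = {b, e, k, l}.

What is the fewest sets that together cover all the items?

S1, S2, S3, S4, and S5 cover everything between them: the union {a, b, c, d, e, f, g, h, i, j, k, l} is all of U.
No 4 of the 5 sets cover everything (all 5 combinations miss at least one item), so 5 is optimal.

5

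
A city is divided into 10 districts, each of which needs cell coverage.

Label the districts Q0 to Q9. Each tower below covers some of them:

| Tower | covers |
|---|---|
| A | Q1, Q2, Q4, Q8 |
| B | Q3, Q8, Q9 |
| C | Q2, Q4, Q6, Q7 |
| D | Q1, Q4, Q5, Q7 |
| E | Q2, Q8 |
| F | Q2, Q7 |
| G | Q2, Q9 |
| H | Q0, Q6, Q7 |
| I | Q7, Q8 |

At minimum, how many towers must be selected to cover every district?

Take {B, C, D, H}. Their union is {Q0, Q1, Q2, Q3, Q4, Q5, Q6, Q7, Q8, Q9}, which is all 10 districts.
No 3 of the 9 towers cover everything (all 84 combinations miss at least one district), so 4 is optimal.

4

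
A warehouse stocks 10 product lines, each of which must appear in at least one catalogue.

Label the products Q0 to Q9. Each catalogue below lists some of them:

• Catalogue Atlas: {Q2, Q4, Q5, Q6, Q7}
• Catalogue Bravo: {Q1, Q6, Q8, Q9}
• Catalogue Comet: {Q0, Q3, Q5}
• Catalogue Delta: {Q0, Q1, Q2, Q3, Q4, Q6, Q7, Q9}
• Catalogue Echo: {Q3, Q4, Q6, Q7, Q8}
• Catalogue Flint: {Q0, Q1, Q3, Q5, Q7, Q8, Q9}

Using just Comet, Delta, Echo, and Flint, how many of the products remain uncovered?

0

Union of Comet, Delta, Echo, Flint = {Q0, Q1, Q2, Q3, Q4, Q5, Q6, Q7, Q8, Q9} — that's every product, so 0 are uncovered.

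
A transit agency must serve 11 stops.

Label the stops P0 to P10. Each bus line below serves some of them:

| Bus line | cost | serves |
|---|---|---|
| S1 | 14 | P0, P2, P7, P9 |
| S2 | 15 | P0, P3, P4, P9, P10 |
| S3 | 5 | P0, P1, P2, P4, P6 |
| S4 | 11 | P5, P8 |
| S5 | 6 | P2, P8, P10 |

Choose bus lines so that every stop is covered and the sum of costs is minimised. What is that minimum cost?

S1, S2, S3, S4 together cover every stop (S1 ∪ S2 ∪ S3 ∪ S4 = {P0, P1, P2, P3, P4, P5, P6, P7, P8, P9, P10}); total cost 14 + 15 + 5 + 11 = 45.
The greedy pick S3, S5, S1, S4, S2 costs 51; no covering selection beats 45.

45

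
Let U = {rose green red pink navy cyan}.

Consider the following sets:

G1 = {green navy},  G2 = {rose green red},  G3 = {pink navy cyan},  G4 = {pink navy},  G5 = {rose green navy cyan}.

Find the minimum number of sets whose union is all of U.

Take {G2, G3}. Their union is {rose, green, red, pink, navy, cyan}, which is all 6 points.
No single set has all 6 points (the largest, G5, has 4), so 2 is optimal.

2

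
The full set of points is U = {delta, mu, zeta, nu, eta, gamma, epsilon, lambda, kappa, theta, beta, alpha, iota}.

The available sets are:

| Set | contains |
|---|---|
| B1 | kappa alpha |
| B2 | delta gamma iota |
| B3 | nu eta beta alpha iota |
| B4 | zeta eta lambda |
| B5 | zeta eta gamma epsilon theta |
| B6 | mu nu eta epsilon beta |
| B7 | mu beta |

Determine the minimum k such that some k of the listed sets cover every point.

B1 and B2 and B4 and B5 and B6 together: B1 ∪ B2 ∪ B4 ∪ B5 ∪ B6 = {delta, mu, zeta, nu, eta, gamma, epsilon, lambda, kappa, theta, beta, alpha, iota} — every point is covered.
No 4 of the 7 sets cover everything (all 35 combinations miss at least one point), so 5 is optimal.

5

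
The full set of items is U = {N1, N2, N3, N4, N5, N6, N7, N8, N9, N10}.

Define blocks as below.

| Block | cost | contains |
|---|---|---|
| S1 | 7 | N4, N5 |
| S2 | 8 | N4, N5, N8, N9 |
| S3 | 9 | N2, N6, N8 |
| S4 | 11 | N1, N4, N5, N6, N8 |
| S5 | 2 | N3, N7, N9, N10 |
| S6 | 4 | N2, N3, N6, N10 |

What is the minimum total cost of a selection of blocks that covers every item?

S4, S5, S6 together cover every item (S4 ∪ S5 ∪ S6 = {N1, N2, N3, N4, N5, N6, N7, N8, N9, N10}); total cost 11 + 2 + 4 = 17.
The greedy pick S5, S6, S2, S4 costs 25; no covering selection beats 17.

17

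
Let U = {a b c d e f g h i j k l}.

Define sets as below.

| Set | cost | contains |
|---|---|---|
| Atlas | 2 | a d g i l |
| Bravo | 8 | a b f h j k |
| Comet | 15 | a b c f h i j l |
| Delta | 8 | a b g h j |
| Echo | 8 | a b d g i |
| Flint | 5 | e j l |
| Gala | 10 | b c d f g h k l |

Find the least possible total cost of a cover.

17

Atlas, Flint, Gala together cover every item (Atlas ∪ Flint ∪ Gala = {a, b, c, d, e, f, g, h, i, j, k, l}); total cost 2 + 5 + 10 = 17.
The greedy pick Atlas, Bravo, Flint, Gala costs 25; no covering selection beats 17.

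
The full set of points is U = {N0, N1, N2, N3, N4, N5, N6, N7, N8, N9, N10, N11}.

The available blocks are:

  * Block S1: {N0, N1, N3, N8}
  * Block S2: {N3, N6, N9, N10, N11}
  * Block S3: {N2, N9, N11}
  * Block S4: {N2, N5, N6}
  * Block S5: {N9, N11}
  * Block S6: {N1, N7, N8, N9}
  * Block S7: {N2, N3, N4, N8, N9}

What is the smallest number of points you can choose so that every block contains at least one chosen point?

3

H = {N1, N2, N11} meets every block (each contains at least one member of H), and |H| = 3.
The blocks S1, S4, S5 are pairwise disjoint, so any hitting set needs a separate point for each — at least 3. Hence 3 is optimal.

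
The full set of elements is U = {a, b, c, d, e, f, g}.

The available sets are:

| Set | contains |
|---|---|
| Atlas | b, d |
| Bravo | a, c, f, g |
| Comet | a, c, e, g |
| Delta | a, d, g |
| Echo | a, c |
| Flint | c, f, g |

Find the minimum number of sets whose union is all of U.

3

Take {Atlas, Comet, Flint}. Their union is {a, b, c, d, e, f, g}, which is all 7 elements.
Only Atlas contains b, so Atlas is forced; the remaining 5 elements need at least 2 more sets (each remaining set adds at most 4) — so at least 3 sets are needed, and 3 is optimal.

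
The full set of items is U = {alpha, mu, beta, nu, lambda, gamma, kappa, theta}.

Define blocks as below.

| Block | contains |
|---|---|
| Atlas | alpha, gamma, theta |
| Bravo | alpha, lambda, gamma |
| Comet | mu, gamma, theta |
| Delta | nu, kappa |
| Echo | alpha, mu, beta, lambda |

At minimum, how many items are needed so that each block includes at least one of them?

3

H = {alpha, mu, nu} meets every block (each contains at least one member of H), and |H| = 3.
No choice of 2 items meets every block, so 3 is the minimum.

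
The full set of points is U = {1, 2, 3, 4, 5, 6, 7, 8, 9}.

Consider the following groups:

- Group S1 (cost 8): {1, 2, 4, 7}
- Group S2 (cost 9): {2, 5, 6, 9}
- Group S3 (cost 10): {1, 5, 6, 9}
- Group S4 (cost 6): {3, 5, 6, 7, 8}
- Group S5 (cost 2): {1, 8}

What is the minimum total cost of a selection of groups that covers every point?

23

S1, S2, S4 together cover every point (S1 ∪ S2 ∪ S4 = {1, 2, 3, 4, 5, 6, 7, 8, 9}); total cost 8 + 9 + 6 = 23.
The greedy pick S5, S4, S1, S2 costs 25; no covering selection beats 23.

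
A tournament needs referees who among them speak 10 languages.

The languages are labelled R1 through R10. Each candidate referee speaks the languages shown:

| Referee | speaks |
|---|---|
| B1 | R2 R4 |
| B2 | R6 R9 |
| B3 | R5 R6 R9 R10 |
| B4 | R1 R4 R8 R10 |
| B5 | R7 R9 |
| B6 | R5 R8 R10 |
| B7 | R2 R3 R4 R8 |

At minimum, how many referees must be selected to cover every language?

B3 and B4 and B5 and B7 together: B3 ∪ B4 ∪ B5 ∪ B7 = {R1, R2, R3, R4, R5, R6, R7, R8, R9, R10} — every language is covered.
No 3 of the 7 referees cover everything (all 35 combinations miss at least one language), so 4 is optimal.

4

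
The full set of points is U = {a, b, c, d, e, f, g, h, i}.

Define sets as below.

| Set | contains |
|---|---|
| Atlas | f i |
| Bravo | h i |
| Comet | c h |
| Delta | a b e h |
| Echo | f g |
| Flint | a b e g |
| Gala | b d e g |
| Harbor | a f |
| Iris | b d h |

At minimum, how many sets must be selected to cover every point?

4

Atlas and Comet and Gala and Harbor together: Atlas ∪ Comet ∪ Gala ∪ Harbor = {a, b, c, d, e, f, g, h, i} — every point is covered.
No 3 of the 9 sets cover everything (all 84 combinations miss at least one point), so 4 is optimal.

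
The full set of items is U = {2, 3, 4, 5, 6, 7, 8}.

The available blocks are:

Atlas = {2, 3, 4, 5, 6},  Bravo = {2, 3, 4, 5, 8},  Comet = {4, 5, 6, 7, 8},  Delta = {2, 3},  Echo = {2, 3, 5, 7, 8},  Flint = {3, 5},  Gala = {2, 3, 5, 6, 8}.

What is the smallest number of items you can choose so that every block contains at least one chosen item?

H = {3, 4} meets every block (each contains at least one member of H), and |H| = 2.
The blocks Comet, Delta are pairwise disjoint, so any hitting set needs a separate item for each — at least 2. Hence 2 is optimal.

2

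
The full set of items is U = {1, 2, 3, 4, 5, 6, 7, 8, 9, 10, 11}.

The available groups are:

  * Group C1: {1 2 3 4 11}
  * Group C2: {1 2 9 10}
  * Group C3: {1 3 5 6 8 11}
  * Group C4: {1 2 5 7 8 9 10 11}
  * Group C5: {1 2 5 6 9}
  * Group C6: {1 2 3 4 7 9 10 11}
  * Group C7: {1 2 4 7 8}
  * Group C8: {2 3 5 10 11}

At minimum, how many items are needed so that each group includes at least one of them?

Take H = {2, 11}. Each listed group contains at least one of these, so H is a hitting set of size 2.
No single item lies in every group, so at least 2 are needed and 2 is optimal.

2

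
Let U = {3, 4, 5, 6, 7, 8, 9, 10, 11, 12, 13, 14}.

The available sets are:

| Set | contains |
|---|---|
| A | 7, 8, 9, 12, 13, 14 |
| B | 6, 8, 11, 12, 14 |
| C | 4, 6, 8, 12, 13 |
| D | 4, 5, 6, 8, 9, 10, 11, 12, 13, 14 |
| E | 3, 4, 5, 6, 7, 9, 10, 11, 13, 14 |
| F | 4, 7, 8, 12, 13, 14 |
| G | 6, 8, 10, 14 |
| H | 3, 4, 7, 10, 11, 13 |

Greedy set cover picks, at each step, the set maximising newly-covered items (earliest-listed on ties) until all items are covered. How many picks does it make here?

Greedy: pick D (covers 10 new) → pick E (covers 2 new). Total picks: 2.

2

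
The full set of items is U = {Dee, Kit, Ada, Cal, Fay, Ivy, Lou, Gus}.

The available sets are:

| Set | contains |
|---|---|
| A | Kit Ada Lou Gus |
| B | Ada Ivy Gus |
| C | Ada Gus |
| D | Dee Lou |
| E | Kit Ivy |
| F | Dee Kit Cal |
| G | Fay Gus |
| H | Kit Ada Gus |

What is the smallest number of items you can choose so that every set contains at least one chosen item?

3

Take T = {Kit, Lou, Gus}. Each listed set contains at least one of these, so T is a hitting set of size 3.
The sets C, D, E are pairwise disjoint, so any hitting set needs a separate item for each — at least 3. Hence 3 is optimal.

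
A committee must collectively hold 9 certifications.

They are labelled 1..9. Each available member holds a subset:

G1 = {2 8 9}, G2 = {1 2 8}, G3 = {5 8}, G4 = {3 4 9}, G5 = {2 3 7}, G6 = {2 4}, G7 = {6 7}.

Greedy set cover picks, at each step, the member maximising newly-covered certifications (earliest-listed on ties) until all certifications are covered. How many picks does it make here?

5

Greedy: pick G1 (covers 3 new) → pick G4 (covers 2 new) → pick G7 (covers 2 new) → pick G2 (covers 1 new) → pick G3 (covers 1 new). Total picks: 5.
(The true minimum cover uses only 4 members, so greedy is not optimal here.)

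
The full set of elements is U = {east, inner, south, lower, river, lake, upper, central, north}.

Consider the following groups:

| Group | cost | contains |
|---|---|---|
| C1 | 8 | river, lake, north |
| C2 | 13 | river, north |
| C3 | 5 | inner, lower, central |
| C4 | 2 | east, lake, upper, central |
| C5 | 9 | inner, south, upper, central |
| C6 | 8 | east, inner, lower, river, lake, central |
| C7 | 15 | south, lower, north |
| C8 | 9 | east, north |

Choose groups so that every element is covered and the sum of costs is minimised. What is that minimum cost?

24

C1, C3, C4, C5 together cover every element (C1 ∪ C3 ∪ C4 ∪ C5 = {east, inner, south, lower, river, lake, upper, central, north}); total cost 8 + 5 + 2 + 9 = 24.
No covering selection has total cost below 24.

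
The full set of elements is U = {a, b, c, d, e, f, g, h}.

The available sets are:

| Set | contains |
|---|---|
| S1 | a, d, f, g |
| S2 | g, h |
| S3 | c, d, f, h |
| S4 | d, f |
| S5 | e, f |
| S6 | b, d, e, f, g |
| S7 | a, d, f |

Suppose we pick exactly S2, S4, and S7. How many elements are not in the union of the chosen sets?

Union of S2, S4, S7 = {a, d, f, g, h}.
Not covered: b, c, e — 3 elements.

3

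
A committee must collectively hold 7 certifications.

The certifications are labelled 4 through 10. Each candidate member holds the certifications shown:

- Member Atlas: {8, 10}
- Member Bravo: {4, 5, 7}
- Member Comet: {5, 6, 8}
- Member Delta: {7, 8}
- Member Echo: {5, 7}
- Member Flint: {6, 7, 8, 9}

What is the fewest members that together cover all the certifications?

Take {Atlas, Bravo, Flint}. Their union is {4, 5, 6, 7, 8, 9, 10}, which is all 7 certifications.
Only Bravo contains 4, so Bravo is forced; the remaining 4 certifications need at least 2 more members (each remaining member adds at most 3) — so at least 3 members are needed, and 3 is optimal.

3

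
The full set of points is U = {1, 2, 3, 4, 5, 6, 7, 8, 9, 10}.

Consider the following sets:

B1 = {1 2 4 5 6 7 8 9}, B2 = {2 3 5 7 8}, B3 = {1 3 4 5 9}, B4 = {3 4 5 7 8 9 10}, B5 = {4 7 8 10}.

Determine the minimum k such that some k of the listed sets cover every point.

B1 and B4 together: B1 ∪ B4 = {1, 2, 3, 4, 5, 6, 7, 8, 9, 10} — every point is covered.
No single set has all 10 points (the largest, B1, has 8), so 2 is optimal.

2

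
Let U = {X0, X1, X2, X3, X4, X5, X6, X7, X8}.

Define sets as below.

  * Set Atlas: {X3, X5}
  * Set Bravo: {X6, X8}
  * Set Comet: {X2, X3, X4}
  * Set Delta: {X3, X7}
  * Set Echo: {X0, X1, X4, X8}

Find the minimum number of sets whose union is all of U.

5

Atlas and Bravo and Comet and Delta and Echo together: Atlas ∪ Bravo ∪ Comet ∪ Delta ∪ Echo = {X0, X1, X2, X3, X4, X5, X6, X7, X8} — every element is covered.
No 4 of the 5 sets cover everything (all 5 combinations miss at least one element), so 5 is optimal.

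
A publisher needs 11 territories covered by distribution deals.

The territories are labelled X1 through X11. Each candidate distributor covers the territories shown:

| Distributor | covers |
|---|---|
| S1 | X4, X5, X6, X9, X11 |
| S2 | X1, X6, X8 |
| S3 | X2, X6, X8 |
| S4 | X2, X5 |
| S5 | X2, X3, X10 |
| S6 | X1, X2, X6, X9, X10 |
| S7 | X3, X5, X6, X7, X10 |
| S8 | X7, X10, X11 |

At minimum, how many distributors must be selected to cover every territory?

4

S1 and S2 and S3 and S7 together: S1 ∪ S2 ∪ S3 ∪ S7 = {X1, X2, X3, X4, X5, X6, X7, X8, X9, X10, X11} — every territory is covered.
No 3 of the 8 distributors cover everything (all 56 combinations miss at least one territory), so 4 is optimal.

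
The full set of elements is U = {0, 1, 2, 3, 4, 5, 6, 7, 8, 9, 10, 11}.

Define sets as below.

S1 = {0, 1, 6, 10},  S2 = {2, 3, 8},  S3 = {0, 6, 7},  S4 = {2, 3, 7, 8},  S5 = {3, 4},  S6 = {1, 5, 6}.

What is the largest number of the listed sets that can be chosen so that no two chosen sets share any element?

S2, S6 are pairwise disjoint (S2={2,3,8}; S6={1,5,6}).
Every remaining set overlaps one of these, and no 3 of the listed sets are pairwise disjoint, so 2 is the maximum.

2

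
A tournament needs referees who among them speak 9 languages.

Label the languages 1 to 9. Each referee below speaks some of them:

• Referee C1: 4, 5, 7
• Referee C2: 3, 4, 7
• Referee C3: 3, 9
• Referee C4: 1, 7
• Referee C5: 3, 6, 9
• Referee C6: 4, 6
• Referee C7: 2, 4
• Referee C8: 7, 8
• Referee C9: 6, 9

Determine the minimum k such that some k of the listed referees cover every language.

C1 and C4 and C5 and C7 and C8 together: C1 ∪ C4 ∪ C5 ∪ C7 ∪ C8 = {1, 2, 3, 4, 5, 6, 7, 8, 9} — every language is covered.
No 4 of the 9 referees cover everything (all 126 combinations miss at least one language), so 5 is optimal.

5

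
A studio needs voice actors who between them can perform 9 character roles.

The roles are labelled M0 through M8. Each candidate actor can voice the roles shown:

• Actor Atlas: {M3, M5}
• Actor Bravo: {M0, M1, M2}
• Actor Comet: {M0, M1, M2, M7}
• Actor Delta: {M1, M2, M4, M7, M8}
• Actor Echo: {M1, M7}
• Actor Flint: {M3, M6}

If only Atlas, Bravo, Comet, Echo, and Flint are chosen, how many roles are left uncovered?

2

Union of Atlas, Bravo, Comet, Echo, Flint = {M0, M1, M2, M3, M5, M6, M7}.
Not covered: M4, M8 — 2 roles.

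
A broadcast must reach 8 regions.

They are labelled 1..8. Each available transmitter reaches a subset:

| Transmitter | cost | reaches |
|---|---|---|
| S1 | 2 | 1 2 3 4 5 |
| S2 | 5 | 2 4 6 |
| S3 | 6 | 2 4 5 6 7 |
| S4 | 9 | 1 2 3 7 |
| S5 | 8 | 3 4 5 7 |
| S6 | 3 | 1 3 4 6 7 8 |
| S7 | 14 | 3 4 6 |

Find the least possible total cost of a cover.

5

S1, S6 together cover every region (S1 ∪ S6 = {1, 2, 3, 4, 5, 6, 7, 8}); total cost 2 + 3 = 5.
No covering selection has total cost below 5.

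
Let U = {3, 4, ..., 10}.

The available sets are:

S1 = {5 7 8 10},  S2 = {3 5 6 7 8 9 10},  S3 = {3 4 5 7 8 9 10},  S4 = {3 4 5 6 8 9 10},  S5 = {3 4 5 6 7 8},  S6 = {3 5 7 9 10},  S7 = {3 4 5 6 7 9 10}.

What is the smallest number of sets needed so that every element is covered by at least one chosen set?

2

S5 and S6 together: S5 ∪ S6 = {3, 4, 5, 6, 7, 8, 9, 10} — every element is covered.
No single set has all 8 elements (the largest, S2, has 7), so 2 is optimal.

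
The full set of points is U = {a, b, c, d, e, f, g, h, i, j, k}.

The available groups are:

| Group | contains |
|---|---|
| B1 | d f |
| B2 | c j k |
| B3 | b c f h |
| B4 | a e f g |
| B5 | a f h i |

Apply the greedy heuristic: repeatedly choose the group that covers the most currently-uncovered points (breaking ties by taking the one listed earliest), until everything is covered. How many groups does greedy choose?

5

Greedy: pick B3 (covers 4 new) → pick B4 (covers 3 new) → pick B2 (covers 2 new) → pick B1 (covers 1 new) → pick B5 (covers 1 new). Total picks: 5.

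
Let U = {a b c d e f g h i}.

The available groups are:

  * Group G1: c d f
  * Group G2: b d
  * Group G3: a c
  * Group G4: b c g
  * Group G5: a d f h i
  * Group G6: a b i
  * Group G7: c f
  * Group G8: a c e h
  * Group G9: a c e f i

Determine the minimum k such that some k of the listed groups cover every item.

3

G4, G5, and G8 cover everything between them: the union {a, b, c, d, e, f, g, h, i} is all of U.
Only G4 contains g, so G4 is forced; the remaining 6 items need at least 2 more groups (each remaining group adds at most 5) — so at least 3 groups are needed, and 3 is optimal.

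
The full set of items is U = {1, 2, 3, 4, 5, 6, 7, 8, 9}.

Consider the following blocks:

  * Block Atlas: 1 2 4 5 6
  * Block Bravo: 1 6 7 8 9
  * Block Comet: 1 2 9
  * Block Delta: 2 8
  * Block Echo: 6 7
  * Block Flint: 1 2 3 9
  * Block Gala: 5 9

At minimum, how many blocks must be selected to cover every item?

3

Atlas and Bravo and Flint together: Atlas ∪ Bravo ∪ Flint = {1, 2, 3, 4, 5, 6, 7, 8, 9} — every item is covered.
Only Flint contains 3, so Flint is forced; the remaining 5 items need at least 2 more blocks (each remaining block adds at most 3) — so at least 3 blocks are needed, and 3 is optimal.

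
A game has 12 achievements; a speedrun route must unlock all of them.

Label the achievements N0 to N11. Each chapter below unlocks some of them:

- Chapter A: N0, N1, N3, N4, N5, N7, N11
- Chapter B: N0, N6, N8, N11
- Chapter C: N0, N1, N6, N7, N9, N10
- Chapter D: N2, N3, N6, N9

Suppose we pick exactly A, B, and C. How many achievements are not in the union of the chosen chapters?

1

Union of A, B, C = {N0, N1, N3, N4, N5, N6, N7, N8, N9, N10, N11}.
Not covered: N2 — 1 achievement.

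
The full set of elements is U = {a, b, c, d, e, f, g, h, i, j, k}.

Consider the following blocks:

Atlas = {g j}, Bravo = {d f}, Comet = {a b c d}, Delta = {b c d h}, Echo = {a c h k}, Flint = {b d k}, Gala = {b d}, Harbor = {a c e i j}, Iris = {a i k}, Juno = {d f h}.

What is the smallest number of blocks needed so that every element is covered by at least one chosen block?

Atlas, Flint, Harbor, and Juno cover everything between them: the union {a, b, c, d, e, f, g, h, i, j, k} is all of U.
Only Atlas contains g, so Atlas is forced; the remaining 9 elements need at least 3 more blocks (each remaining block adds at most 4) — so at least 4 blocks are needed, and 4 is optimal.

4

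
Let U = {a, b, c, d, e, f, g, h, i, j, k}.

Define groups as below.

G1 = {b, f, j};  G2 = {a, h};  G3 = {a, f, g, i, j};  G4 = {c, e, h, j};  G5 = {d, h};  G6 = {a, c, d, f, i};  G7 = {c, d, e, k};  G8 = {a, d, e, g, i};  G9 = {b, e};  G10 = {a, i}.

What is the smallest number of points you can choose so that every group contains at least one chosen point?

4

The 4 points {a, e, h, j} hit every group.
No choice of 3 points meets every group, so 4 is the minimum.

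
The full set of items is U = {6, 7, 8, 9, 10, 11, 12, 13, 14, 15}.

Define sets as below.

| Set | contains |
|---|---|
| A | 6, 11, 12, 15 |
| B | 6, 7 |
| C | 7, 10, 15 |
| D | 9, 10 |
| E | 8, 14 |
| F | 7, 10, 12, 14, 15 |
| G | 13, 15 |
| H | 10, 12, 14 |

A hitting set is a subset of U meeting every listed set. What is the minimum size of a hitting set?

4

The 4 items {6, 8, 10, 15} hit every set.
The sets B, D, E, G are pairwise disjoint, so any hitting set needs a separate item for each — at least 4. Hence 4 is optimal.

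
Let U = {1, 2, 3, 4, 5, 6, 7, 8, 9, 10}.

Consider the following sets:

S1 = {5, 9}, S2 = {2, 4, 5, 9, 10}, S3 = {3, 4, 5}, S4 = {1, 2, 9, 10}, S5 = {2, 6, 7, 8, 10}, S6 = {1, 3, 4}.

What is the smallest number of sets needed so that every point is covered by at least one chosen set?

3

Take {S2, S5, S6}. Their union is {1, 2, 3, 4, 5, 6, 7, 8, 9, 10}, which is all 10 points.
Only S5 contains 6, so S5 is forced; the remaining 5 points need at least 2 more sets (each remaining set adds at most 3) — so at least 3 sets are needed, and 3 is optimal.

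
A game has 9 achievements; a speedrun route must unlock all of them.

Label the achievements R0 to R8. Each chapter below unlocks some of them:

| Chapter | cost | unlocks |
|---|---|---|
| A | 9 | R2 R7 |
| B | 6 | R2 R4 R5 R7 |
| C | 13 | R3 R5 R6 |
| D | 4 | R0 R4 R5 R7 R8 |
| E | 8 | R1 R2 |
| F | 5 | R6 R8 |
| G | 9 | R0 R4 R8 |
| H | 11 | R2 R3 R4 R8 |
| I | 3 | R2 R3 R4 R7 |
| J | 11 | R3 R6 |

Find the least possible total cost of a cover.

D, E, F, I together cover every achievement (D ∪ E ∪ F ∪ I = {R0, R1, R2, R3, R4, R5, R6, R7, R8}); total cost 4 + 8 + 5 + 3 = 20.
No covering selection has total cost below 20.

20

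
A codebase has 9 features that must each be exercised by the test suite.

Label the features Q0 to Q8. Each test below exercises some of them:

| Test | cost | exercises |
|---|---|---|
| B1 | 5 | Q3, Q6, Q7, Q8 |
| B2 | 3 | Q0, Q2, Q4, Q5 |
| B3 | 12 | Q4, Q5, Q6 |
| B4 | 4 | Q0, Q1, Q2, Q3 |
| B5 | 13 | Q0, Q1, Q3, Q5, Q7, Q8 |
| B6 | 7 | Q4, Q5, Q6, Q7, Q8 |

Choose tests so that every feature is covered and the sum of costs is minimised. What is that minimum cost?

11

B4, B6 together cover every feature (B4 ∪ B6 = {Q0, Q1, Q2, Q3, Q4, Q5, Q6, Q7, Q8}); total cost 4 + 7 = 11.
The greedy pick B2, B1, B4 costs 12; no covering selection beats 11.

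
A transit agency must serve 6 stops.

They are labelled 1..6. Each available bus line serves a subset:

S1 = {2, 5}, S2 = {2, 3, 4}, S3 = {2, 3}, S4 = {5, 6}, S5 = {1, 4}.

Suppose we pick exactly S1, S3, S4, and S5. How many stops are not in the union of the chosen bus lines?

0

Union of S1, S3, S4, S5 = {1, 2, 3, 4, 5, 6} — that's every stop, so 0 are uncovered.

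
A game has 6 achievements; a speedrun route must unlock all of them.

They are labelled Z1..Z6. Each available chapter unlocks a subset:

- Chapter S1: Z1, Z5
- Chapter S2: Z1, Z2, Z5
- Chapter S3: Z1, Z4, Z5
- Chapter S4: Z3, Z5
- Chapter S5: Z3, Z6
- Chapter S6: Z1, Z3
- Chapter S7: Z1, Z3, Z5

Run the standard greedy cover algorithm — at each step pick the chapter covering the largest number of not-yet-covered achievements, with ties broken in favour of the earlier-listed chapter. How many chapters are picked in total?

Greedy: pick S2 (covers 3 new) → pick S5 (covers 2 new) → pick S3 (covers 1 new). Total picks: 3.

3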